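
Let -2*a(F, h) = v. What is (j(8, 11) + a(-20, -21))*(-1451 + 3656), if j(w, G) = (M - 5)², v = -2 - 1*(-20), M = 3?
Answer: -11025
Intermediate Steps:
v = 18 (v = -2 + 20 = 18)
a(F, h) = -9 (a(F, h) = -½*18 = -9)
j(w, G) = 4 (j(w, G) = (3 - 5)² = (-2)² = 4)
(j(8, 11) + a(-20, -21))*(-1451 + 3656) = (4 - 9)*(-1451 + 3656) = -5*2205 = -11025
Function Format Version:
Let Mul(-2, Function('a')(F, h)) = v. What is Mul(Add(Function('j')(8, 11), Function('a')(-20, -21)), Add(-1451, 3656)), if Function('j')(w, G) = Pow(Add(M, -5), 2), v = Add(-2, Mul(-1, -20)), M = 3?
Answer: -11025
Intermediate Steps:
v = 18 (v = Add(-2, 20) = 18)
Function('a')(F, h) = -9 (Function('a')(F, h) = Mul(Rational(-1, 2), 18) = -9)
Function('j')(w, G) = 4 (Function('j')(w, G) = Pow(Add(3, -5), 2) = Pow(-2, 2) = 4)
Mul(Add(Function('j')(8, 11), Function('a')(-20, -21)), Add(-1451, 3656)) = Mul(Add(4, -9), Add(-1451, 3656)) = Mul(-5, 2205) = -11025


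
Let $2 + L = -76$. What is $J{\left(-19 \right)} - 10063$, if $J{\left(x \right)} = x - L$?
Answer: $-10004$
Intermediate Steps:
$L = -78$ ($L = -2 - 76 = -78$)
$J{\left(x \right)} = 78 + x$ ($J{\left(x \right)} = x - -78 = x + 78 = 78 + x$)
$J{\left(-19 \right)} - 10063 = \left(78 - 19\right) - 10063 = 59 - 10063 = -10004$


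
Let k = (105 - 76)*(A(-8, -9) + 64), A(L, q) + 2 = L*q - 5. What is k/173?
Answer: 3741/173 ≈ 21.624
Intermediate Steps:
A(L, q) = -7 + L*q (A(L, q) = -2 + (L*q - 5) = -2 + (-5 + L*q) = -7 + L*q)
k = 3741 (k = (105 - 76)*((-7 - 8*(-9)) + 64) = 29*((-7 + 72) + 64) = 29*(65 + 64) = 29*129 = 3741)
k/173 = 3741/173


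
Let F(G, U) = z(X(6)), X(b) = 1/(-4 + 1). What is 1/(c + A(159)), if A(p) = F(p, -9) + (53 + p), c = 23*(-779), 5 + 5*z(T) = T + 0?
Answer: -15/265591 ≈ -5.6478e-5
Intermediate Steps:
X(b) = -⅓ (X(b) = 1/(-3) = -⅓)
z(T) = -1 + T/5 (z(T) = -1 + (T + 0)/5 = -1 + T/5)
F(G, U) = -16/15 (F(G, U) = -1 + (⅕)*(-⅓) = -1 - 1/15 = -16/15)
c = -17917
A(p) = 779/15 + p (A(p) = -16/15 + (53 + p) = 779/15 + p)
1/(c + A(159)) = 1/(-17917 + (779/15 + 159)) = 1/(-17917 + 3164/15) = 1/(-265591/15) = -15/265591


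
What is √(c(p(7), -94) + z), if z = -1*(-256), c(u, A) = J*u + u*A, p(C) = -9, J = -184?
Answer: √2758 ≈ 52.517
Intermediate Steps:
c(u, A) = -184*u + A*u (c(u, A) = -184*u + u*A = -184*u + A*u)
z = 256
√(c(p(7), -94) + z) = √(-9*(-184 - 94) + 256) = √(-9*(-278) + 256) = √(2502 + 256) = √2758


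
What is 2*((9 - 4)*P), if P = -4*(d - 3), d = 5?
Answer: -80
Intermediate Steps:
P = -8 (P = -4*(5 - 3) = -4*2 = -8)
2*((9 - 4)*P) = 2*((9 - 4)*(-8)) = 2*(5*(-8)) = 2*(-40) = -80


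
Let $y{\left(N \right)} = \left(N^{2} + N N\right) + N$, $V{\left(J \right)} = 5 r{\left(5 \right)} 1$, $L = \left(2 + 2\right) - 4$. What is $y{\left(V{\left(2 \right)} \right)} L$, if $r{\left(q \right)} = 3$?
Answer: $0$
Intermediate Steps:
$L = 0$ ($L = 4 - 4 = 0$)
$V{\left(J \right)} = 15$ ($V{\left(J \right)} = 5 \cdot 3 \cdot 1 = 15 \cdot 1 = 15$)
$y{\left(N \right)} = N + 2 N^{2}$ ($y{\left(N \right)} = \left(N^{2} + N^{2}\right) + N = 2 N^{2} + N = N + 2 N^{2}$)
$y{\left(V{\left(2 \right)} \right)} L = 15 \left(1 + 2 \cdot 15\right) 0 = 15 \left(1 + 30\right) 0 = 15 \cdot 31 \cdot 0 = 465 \cdot 0 = 0$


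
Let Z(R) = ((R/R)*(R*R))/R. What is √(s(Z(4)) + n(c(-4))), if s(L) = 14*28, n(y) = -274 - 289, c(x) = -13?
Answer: 3*I*√19 ≈ 13.077*I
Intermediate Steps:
n(y) = -563
Z(R) = R (Z(R) = (1*R²)/R = R²/R = R)
s(L) = 392
√(s(Z(4)) + n(c(-4))) = √(392 - 563) = √(-171) = 3*I*√19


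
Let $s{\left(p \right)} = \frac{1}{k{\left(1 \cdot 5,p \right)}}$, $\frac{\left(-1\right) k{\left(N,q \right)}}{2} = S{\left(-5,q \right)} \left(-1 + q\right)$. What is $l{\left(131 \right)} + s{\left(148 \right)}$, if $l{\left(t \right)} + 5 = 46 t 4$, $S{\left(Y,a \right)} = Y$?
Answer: $\frac{35425531}{1470} \approx 24099.0$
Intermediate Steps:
$k{\left(N,q \right)} = -10 + 10 q$ ($k{\left(N,q \right)} = - 2 \left(- 5 \left(-1 + q\right)\right) = - 2 \left(5 - 5 q\right) = -10 + 10 q$)
$s{\left(p \right)} = \frac{1}{-10 + 10 p}$
$l{\left(t \right)} = -5 + 184 t$ ($l{\left(t \right)} = -5 + 46 t 4 = -5 + 46 \cdot 4 t = -5 + 184 t$)
$l{\left(131 \right)} + s{\left(148 \right)} = \left(-5 + 184 \cdot 131\right) + \frac{1}{10 \left(-1 + 148\right)} = \left(-5 + 24104\right) + \frac{1}{10 \cdot 147} = 24099 + \frac{1}{10} \cdot \frac{1}{147} = 24099 + \frac{1}{1470} = \frac{35425531}{1470}$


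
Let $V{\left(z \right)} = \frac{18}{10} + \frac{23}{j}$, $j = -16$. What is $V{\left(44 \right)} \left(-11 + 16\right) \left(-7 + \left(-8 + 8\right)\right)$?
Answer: $- \frac{203}{16} \approx -12.688$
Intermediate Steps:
$V{\left(z \right)} = \frac{29}{80}$ ($V{\left(z \right)} = \frac{18}{10} + \frac{23}{-16} = 18 \cdot \frac{1}{10} + 23 \left(- \frac{1}{16}\right) = \frac{9}{5} - \frac{23}{16} = \frac{29}{80}$)
$V{\left(44 \right)} \left(-11 + 16\right) \left(-7 + \left(-8 + 8\right)\right) = \frac{29 \left(-11 + 16\right) \left(-7 + \left(-8 + 8\right)\right)}{80} = \frac{29 \cdot 5 \left(-7 + 0\right)}{80} = \frac{29 \cdot 5 \left(-7\right)}{80} = \frac{29}{80} \left(-35\right) = - \frac{203}{16}$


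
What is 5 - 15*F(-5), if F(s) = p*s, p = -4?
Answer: -295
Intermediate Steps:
F(s) = -4*s
5 - 15*F(-5) = 5 - (-60)*(-5) = 5 - 15*20 = 5 - 300 = -295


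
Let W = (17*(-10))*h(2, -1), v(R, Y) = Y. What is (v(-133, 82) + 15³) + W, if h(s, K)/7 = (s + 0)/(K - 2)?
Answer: 12751/3 ≈ 4250.3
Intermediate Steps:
h(s, K) = 7*s/(-2 + K) (h(s, K) = 7*((s + 0)/(K - 2)) = 7*(s/(-2 + K)) = 7*s/(-2 + K))
W = 2380/3 (W = (17*(-10))*(7*2/(-2 - 1)) = -1190*2/(-3) = -1190*2*(-1)/3 = -170*(-14/3) = 2380/3 ≈ 793.33)
(v(-133, 82) + 15³) + W = (82 + 15³) + 2380/3 = (82 + 3375) + 2380/3 = 3457 + 2380/3 = 12751/3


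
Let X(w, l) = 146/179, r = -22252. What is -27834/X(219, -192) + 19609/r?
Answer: -55434345493/1624396 ≈ -34126.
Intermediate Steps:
X(w, l) = 146/179 (X(w, l) = 146*(1/179) = 146/179)
-27834/X(219, -192) + 19609/r = -27834/146/179 + 19609/(-22252) = -27834*179/146 + 19609*(-1/22252) = -2491143/73 - 19609/22252 = -55434345493/1624396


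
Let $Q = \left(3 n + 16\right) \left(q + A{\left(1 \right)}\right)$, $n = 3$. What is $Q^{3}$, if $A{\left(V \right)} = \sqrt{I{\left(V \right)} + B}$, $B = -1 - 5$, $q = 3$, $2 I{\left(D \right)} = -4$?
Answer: $-703125 + 593750 i \sqrt{2} \approx -7.0313 \cdot 10^{5} + 8.3969 \cdot 10^{5} i$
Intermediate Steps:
$I{\left(D \right)} = -2$ ($I{\left(D \right)} = \frac{1}{2} \left(-4\right) = -2$)
$B = -6$ ($B = -1 - 5 = -6$)
$A{\left(V \right)} = 2 i \sqrt{2}$ ($A{\left(V \right)} = \sqrt{-2 - 6} = \sqrt{-8} = 2 i \sqrt{2}$)
$Q = 75 + 50 i \sqrt{2}$ ($Q = \left(3 \cdot 3 + 16\right) \left(3 + 2 i \sqrt{2}\right) = \left(9 + 16\right) \left(3 + 2 i \sqrt{2}\right) = 25 \left(3 + 2 i \sqrt{2}\right) = 75 + 50 i \sqrt{2} \approx 75.0 + 70.711 i$)
$Q^{3} = \left(75 + 50 i \sqrt{2}\right)^{3}$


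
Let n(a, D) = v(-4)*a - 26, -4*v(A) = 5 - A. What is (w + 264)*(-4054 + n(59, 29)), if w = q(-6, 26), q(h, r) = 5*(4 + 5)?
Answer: -5206959/4 ≈ -1.3017e+6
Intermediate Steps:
v(A) = -5/4 + A/4 (v(A) = -(5 - A)/4 = -5/4 + A/4)
n(a, D) = -26 - 9*a/4 (n(a, D) = (-5/4 + (¼)*(-4))*a - 26 = (-5/4 - 1)*a - 26 = -9*a/4 - 26 = -26 - 9*a/4)
q(h, r) = 45 (q(h, r) = 5*9 = 45)
w = 45
(w + 264)*(-4054 + n(59, 29)) = (45 + 264)*(-4054 + (-26 - 9/4*59)) = 309*(-4054 + (-26 - 531/4)) = 309*(-4054 - 635/4) = 309*(-16851/4) = -5206959/4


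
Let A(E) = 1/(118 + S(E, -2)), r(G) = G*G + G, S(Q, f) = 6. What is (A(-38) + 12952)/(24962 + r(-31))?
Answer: 1606049/3210608 ≈ 0.50023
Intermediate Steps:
r(G) = G + G² (r(G) = G² + G = G + G²)
A(E) = 1/124 (A(E) = 1/(118 + 6) = 1/124)
(A(-38) + 12952)/(24962 + r(-31)) = (1/124 + 12952)/(24962 - 31*(1 - 31)) = 1606049/(124*(24962 - 31*(-30))) = 1606049/(124*(24962 + 930)) = (1606049/124)/25892 = (1606049/124)*(1/25892) = 1606049/3210608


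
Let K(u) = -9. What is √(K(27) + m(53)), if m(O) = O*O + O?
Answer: 3*√317 ≈ 53.413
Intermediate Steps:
m(O) = O + O² (m(O) = O² + O = O + O²)
√(K(27) + m(53)) = √(-9 + 53*(1 + 53)) = √(-9 + 53*54) = √(-9 + 2862) = √2853 = 3*√317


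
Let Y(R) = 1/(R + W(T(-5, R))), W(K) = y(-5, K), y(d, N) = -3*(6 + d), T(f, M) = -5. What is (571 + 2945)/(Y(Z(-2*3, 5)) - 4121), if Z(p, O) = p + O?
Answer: -4688/5495 ≈ -0.85314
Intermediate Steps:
y(d, N) = -18 - 3*d
W(K) = -3 (W(K) = -18 - 3*(-5) = -18 + 15 = -3)
Z(p, O) = O + p
Y(R) = 1/(-3 + R) (Y(R) = 1/(R - 3) = 1/(-3 + R))
(571 + 2945)/(Y(Z(-2*3, 5)) - 4121) = (571 + 2945)/(1/(-3 + (5 - 2*3)) - 4121) = 3516/(1/(-3 + (5 - 6)) - 4121) = 3516/(1/(-3 - 1) - 4121) = 3516/(1/(-4) - 4121) = 3516/(-¼ - 4121) = 3516/(-16485/4) = 3516*(-4/16485) = -4688/5495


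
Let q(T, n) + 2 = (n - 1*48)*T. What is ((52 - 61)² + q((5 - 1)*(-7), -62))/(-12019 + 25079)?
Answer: 3159/13060 ≈ 0.24188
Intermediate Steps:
q(T, n) = -2 + T*(-48 + n) (q(T, n) = -2 + (n - 1*48)*T = -2 + (n - 48)*T = -2 + (-48 + n)*T = -2 + T*(-48 + n))
((52 - 61)² + q((5 - 1)*(-7), -62))/(-12019 + 25079) = ((52 - 61)² + (-2 - 48*(5 - 1)*(-7) + ((5 - 1)*(-7))*(-62)))/(-12019 + 25079) = ((-9)² + (-2 - 192*(-7) + (4*(-7))*(-62)))/13060 = (81 + (-2 - 48*(-28) - 28*(-62)))*(1/13060) = (81 + (-2 + 1344 + 1736))*(1/13060) = (81 + 3078)*(1/13060) = 3159*(1/13060) = 3159/13060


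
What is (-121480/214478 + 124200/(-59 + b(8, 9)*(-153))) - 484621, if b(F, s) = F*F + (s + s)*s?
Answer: -1800109714075083/3714437243 ≈ -4.8463e+5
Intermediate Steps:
b(F, s) = F**2 + 2*s**2 (b(F, s) = F**2 + (2*s)*s = F**2 + 2*s**2)
(-121480/214478 + 124200/(-59 + b(8, 9)*(-153))) - 484621 = (-121480/214478 + 124200/(-59 + (8**2 + 2*9**2)*(-153))) - 484621 = (-121480*1/214478 + 124200/(-59 + (64 + 2*81)*(-153))) - 484621 = (-60740/107239 + 124200/(-59 + (64 + 162)*(-153))) - 484621 = (-60740/107239 + 124200/(-59 + 226*(-153))) - 484621 = (-60740/107239 + 124200/(-59 - 34578)) - 484621 = (-60740/107239 + 124200/(-34637)) - 484621 = (-60740/107239 + 124200*(-1/34637)) - 484621 = (-60740/107239 - 124200/34637) - 484621 = -15422935180/3714437243 - 484621 = -1800109714075083/3714437243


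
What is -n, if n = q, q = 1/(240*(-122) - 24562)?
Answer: 1/53842 ≈ 1.8573e-5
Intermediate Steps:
q = -1/53842 (q = 1/(-29280 - 24562) = 1/(-53842) = -1/53842 ≈ -1.8573e-5)
n = -1/53842 ≈ -1.8573e-5
-n = -1*(-1/53842) = 1/53842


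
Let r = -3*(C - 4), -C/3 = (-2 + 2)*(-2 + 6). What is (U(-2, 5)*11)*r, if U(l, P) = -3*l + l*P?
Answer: -528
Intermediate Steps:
U(l, P) = -3*l + P*l
C = 0 (C = -3*(-2 + 2)*(-2 + 6) = -0*4 = -3*0 = 0)
r = 12 (r = -3*(0 - 4) = -3*(-4) = 12)
(U(-2, 5)*11)*r = (-2*(-3 + 5)*11)*12 = (-2*2*11)*12 = -4*11*12 = -44*12 = -528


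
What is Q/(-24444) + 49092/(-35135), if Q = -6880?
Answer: -239569012/214709985 ≈ -1.1158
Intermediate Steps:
Q/(-24444) + 49092/(-35135) = -6880/(-24444) + 49092/(-35135) = -6880*(-1/24444) + 49092*(-1/35135) = 1720/6111 - 49092/35135 = -239569012/214709985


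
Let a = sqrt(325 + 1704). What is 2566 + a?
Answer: 2566 + sqrt(2029) ≈ 2611.0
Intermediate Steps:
a = sqrt(2029) ≈ 45.044
2566 + a = 2566 + sqrt(2029)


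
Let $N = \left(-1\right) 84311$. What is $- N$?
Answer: $84311$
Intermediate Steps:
$N = -84311$
$- N = \left(-1\right) \left(-84311\right) = 84311$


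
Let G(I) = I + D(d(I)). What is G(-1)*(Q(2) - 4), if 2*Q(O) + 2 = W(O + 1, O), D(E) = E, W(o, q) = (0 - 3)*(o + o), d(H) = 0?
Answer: 14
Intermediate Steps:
W(o, q) = -6*o
Q(O) = -4 - 3*O (Q(O) = -1 + (-6*(O + 1))/2 = -1 + (-6*(1 + O))/2 = -1 + (-6 - 6*O)/2 = -1 + (-3 - 3*O) = -4 - 3*O)
G(I) = I (G(I) = I + 0 = I)
G(-1)*(Q(2) - 4) = -((-4 - 3*2) - 4) = -((-4 - 6) - 4) = -(-10 - 4) = -1*(-14) = 14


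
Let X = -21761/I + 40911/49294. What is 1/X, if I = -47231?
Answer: 2328204914/3004954175 ≈ 0.77479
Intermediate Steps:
X = 3004954175/2328204914 (X = -21761/(-47231) + 40911/49294 = -21761*(-1/47231) + 40911*(1/49294) = 21761/47231 + 40911/49294 = 3004954175/2328204914 ≈ 1.2907)
1/X = 1/(3004954175/2328204914) = 2328204914/3004954175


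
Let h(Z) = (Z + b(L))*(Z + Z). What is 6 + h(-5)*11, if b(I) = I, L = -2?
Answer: 776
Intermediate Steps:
h(Z) = 2*Z*(-2 + Z) (h(Z) = (Z - 2)*(Z + Z) = (-2 + Z)*(2*Z) = 2*Z*(-2 + Z))
6 + h(-5)*11 = 6 + (2*(-5)*(-2 - 5))*11 = 6 + (2*(-5)*(-7))*11 = 6 + 70*11 = 6 + 770 = 776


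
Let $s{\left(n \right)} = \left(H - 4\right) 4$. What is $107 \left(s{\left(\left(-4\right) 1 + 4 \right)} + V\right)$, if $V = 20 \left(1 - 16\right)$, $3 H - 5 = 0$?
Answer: $- \frac{99296}{3} \approx -33099.0$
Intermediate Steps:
$H = \frac{5}{3}$ ($H = \frac{5}{3} + \frac{1}{3} \cdot 0 = \frac{5}{3} + 0 = \frac{5}{3} \approx 1.6667$)
$s{\left(n \right)} = - \frac{28}{3}$ ($s{\left(n \right)} = \left(\frac{5}{3} - 4\right) 4 = \left(- \frac{7}{3}\right) 4 = - \frac{28}{3}$)
$V = -300$ ($V = 20 \left(1 - 16\right) = 20 \left(-15\right) = -300$)
$107 \left(s{\left(\left(-4\right) 1 + 4 \right)} + V\right) = 107 \left(- \frac{28}{3} - 300\right) = 107 \left(- \frac{928}{3}\right) = - \frac{99296}{3}$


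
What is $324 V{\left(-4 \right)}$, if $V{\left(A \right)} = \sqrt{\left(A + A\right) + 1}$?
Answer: $324 i \sqrt{7} \approx 857.22 i$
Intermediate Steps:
$V{\left(A \right)} = \sqrt{1 + 2 A}$ ($V{\left(A \right)} = \sqrt{2 A + 1} = \sqrt{1 + 2 A}$)
$324 V{\left(-4 \right)} = 324 \sqrt{1 + 2 \left(-4\right)} = 324 \sqrt{1 - 8} = 324 \sqrt{-7} = 324 i \sqrt{7}$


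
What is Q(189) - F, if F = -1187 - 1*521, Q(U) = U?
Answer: 1897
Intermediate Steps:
F = -1708 (F = -1187 - 521 = -1708)
Q(189) - F = 189 - 1*(-1708) = 189 + 1708 = 1897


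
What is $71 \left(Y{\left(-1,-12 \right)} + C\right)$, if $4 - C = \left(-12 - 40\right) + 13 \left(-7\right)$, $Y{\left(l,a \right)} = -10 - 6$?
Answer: $9301$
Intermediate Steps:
$Y{\left(l,a \right)} = -16$ ($Y{\left(l,a \right)} = -10 - 6 = -16$)
$C = 147$ ($C = 4 - \left(\left(-12 - 40\right) + 13 \left(-7\right)\right) = 4 - \left(-52 - 91\right) = 4 - -143 = 4 + 143 = 147$)
$71 \left(Y{\left(-1,-12 \right)} + C\right) = 71 \left(-16 + 147\right) = 71 \cdot 131 = 9301$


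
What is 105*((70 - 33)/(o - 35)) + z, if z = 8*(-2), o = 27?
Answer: -4013/8 ≈ -501.63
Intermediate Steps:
z = -16
105*((70 - 33)/(o - 35)) + z = 105*((70 - 33)/(27 - 35)) - 16 = 105*(37/(-8)) - 16 = 105*(37*(-1/8)) - 16 = 105*(-37/8) - 16 = -3885/8 - 16 = -4013/8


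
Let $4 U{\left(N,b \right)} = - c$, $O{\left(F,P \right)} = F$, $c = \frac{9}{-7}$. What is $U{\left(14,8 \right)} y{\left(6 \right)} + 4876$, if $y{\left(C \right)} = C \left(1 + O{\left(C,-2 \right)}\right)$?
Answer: $\frac{9779}{2} \approx 4889.5$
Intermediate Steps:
$c = - \frac{9}{7}$ ($c = 9 \left(- \frac{1}{7}\right) = - \frac{9}{7} \approx -1.2857$)
$y{\left(C \right)} = C \left(1 + C\right)$
$U{\left(N,b \right)} = \frac{9}{28}$ ($U{\left(N,b \right)} = \frac{\left(-1\right) \left(- \frac{9}{7}\right)}{4} = \frac{1}{4} \cdot \frac{9}{7} = \frac{9}{28}$)
$U{\left(14,8 \right)} y{\left(6 \right)} + 4876 = \frac{9 \cdot 6 \left(1 + 6\right)}{28} + 4876 = \frac{9 \cdot 6 \cdot 7}{28} + 4876 = \frac{9}{28} \cdot 42 + 4876 = \frac{27}{2} + 4876 = \frac{9779}{2}$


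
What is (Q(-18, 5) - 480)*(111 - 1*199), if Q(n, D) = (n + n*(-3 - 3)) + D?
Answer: 33880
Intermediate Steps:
Q(n, D) = D - 5*n (Q(n, D) = (n + n*(-6)) + D = (n - 6*n) + D = -5*n + D = D - 5*n)
(Q(-18, 5) - 480)*(111 - 1*199) = ((5 - 5*(-18)) - 480)*(111 - 1*199) = ((5 + 90) - 480)*(111 - 199) = (95 - 480)*(-88) = -385*(-88) = 33880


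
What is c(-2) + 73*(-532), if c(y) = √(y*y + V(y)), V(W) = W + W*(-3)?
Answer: -38836 + 2*√2 ≈ -38833.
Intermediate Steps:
V(W) = -2*W (V(W) = W - 3*W = -2*W)
c(y) = √(y² - 2*y) (c(y) = √(y*y - 2*y) = √(y² - 2*y))
c(-2) + 73*(-532) = √(-2*(-2 - 2)) + 73*(-532) = √(-2*(-4)) - 38836 = √8 - 38836 = 2*√2 - 38836 = -38836 + 2*√2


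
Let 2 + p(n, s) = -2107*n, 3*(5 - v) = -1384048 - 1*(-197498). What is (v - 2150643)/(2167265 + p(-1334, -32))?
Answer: -5265364/14934003 ≈ -0.35258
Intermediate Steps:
v = 1186565/3 (v = 5 - (-1384048 - 1*(-197498))/3 = 5 - (-1384048 + 197498)/3 = 5 - ⅓*(-1186550) = 5 + 1186550/3 = 1186565/3 ≈ 3.9552e+5)
p(n, s) = -2 - 2107*n
(v - 2150643)/(2167265 + p(-1334, -32)) = (1186565/3 - 2150643)/(2167265 + (-2 - 2107*(-1334))) = -5265364/(3*(2167265 + (-2 + 2810738))) = -5265364/(3*(2167265 + 2810736)) = -5265364/3/4978001 = -5265364/3*1/4978001 = -5265364/14934003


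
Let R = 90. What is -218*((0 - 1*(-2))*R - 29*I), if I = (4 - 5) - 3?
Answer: -64528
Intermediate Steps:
I = -4 (I = -1 - 3 = -4)
-218*((0 - 1*(-2))*R - 29*I) = -218*((0 - 1*(-2))*90 - 29*(-4)) = -218*((0 + 2)*90 + 116) = -218*(2*90 + 116) = -218*(180 + 116) = -218*296 = -64528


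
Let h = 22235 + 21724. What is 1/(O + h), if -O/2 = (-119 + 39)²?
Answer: 1/31159 ≈ 3.2093e-5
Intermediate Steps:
h = 43959
O = -12800 (O = -2*(-119 + 39)² = -2*(-80)² = -2*6400 = -12800)
1/(O + h) = 1/(-12800 + 43959) = 1/31159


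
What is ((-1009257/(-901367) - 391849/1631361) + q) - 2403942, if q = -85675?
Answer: -3660868398996182285/1470454970487 ≈ -2.4896e+6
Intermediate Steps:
((-1009257/(-901367) - 391849/1631361) + q) - 2403942 = ((-1009257/(-901367) - 391849/1631361) - 85675) - 2403942 = ((-1009257*(-1/901367) - 391849*1/1631361) - 85675) - 2403942 = ((1009257/901367 - 391849/1631361) - 85675) - 2403942 = (1293262751194/1470454970487 - 85675) - 2403942 = -125979936333722531/1470454970487 - 2403942 = -3660868398996182285/1470454970487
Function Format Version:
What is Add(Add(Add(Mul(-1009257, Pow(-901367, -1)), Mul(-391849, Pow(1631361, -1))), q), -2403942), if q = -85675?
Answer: Rational(-3660868398996182285, 1470454970487) ≈ -2.4896e+6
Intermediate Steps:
Add(Add(Add(Mul(-1009257, Pow(-901367, -1)), Mul(-391849, Pow(1631361, -1))), q), -2403942) = Add(Add(Add(Mul(-1009257, Pow(-901367, -1)), Mul(-391849, Pow(1631361, -1))), -85675), -2403942) = Add(Add(Add(Mul(-1009257, Rational(-1, 901367)), Mul(-391849, Rational(1, 1631361))), -85675), -2403942) = Add(Add(Add(Rational(1009257, 901367), Rational(-391849, 1631361)), -85675), -2403942) = Add(Add(Rational(1293262751194, 1470454970487), -85675), -2403942) = Add(Rational(-125979936333722531, 1470454970487), -2403942) = Rational(-3660868398996182285, 1470454970487)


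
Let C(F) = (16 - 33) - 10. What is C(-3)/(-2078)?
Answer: 27/2078 ≈ 0.012993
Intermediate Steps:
C(F) = -27 (C(F) = -17 - 10 = -27)
C(-3)/(-2078) = -27/(-2078) = -27*(-1/2078) = 27/2078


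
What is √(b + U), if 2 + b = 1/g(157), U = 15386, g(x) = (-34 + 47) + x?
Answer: √444597770/170 ≈ 124.03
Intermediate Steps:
g(x) = 13 + x
b = -339/170 (b = -2 + 1/(13 + 157) = -2 + 1/170 = -339/170 ≈ -1.9941)
√(b + U) = √(-339/170 + 15386) = √(2615281/170) = √444597770/170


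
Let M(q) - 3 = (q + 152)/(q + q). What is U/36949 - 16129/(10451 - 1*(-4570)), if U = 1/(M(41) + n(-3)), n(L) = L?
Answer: -115017199531/107117109297 ≈ -1.0738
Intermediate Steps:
M(q) = 3 + (152 + q)/(2*q) (M(q) = 3 + (q + 152)/(q + q) = 3 + (152 + q)/((2*q)) = 3 + (152 + q)*(1/(2*q)) = 3 + (152 + q)/(2*q))
U = 82/193 (U = 1/((7/2 + 76/41) - 3) = 1/(439/82 - 3) = 1/(193/82) = 82/193 ≈ 0.42487)
U/36949 - 16129/(10451 - 1*(-4570)) = (82/193)/36949 - 16129/(10451 - 1*(-4570)) = (82/193)*(1/36949) - 16129/(10451 + 4570) = 82/7131157 - 16129/15021 = -115017199531/107117109297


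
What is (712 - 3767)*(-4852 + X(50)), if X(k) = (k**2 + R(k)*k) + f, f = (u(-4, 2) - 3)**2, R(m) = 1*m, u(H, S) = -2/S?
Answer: -501020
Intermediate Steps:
R(m) = m
f = 16 (f = (-2/2 - 3)**2 = (-2*1/2 - 3)**2 = (-1 - 3)**2 = (-4)**2 = 16)
X(k) = 16 + 2*k**2 (X(k) = (k**2 + k*k) + 16 = (k**2 + k**2) + 16 = 2*k**2 + 16 = 16 + 2*k**2)
(712 - 3767)*(-4852 + X(50)) = (712 - 3767)*(-4852 + (16 + 2*50**2)) = -3055*(-4852 + (16 + 2*2500)) = -3055*(-4852 + (16 + 5000)) = -3055*(-4852 + 5016) = -3055*164 = -501020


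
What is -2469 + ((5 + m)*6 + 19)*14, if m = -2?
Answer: -1951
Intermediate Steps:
-2469 + ((5 + m)*6 + 19)*14 = -2469 + ((5 - 2)*6 + 19)*14 = -2469 + (3*6 + 19)*14 = -2469 + (18 + 19)*14 = -2469 + 37*14 = -2469 + 518 = -1951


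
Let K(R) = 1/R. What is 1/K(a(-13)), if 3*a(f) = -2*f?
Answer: 26/3 ≈ 8.6667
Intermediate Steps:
a(f) = -2*f/3 (a(f) = (-2*f)/3 = -2*f/3)
1/K(a(-13)) = 1/(1/(-2/3*(-13))) = 1/(1/(26/3)) = 1/(3/26) = 26/3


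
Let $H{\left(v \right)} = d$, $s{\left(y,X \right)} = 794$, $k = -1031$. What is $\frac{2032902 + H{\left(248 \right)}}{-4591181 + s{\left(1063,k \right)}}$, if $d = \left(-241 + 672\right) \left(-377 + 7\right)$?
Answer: $- \frac{1873432}{4590387} \approx -0.40812$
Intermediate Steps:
$d = -159470$ ($d = 431 \left(-370\right) = -159470$)
$H{\left(v \right)} = -159470$
$\frac{2032902 + H{\left(248 \right)}}{-4591181 + s{\left(1063,k \right)}} = \frac{2032902 - 159470}{-4591181 + 794} = \frac{1873432}{-4590387} = 1873432 \left(- \frac{1}{4590387}\right) = - \frac{1873432}{4590387}$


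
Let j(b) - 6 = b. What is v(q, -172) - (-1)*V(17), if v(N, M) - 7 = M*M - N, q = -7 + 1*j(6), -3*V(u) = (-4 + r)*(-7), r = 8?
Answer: 88786/3 ≈ 29595.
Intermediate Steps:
j(b) = 6 + b
V(u) = 28/3 (V(u) = -(-4 + 8)*(-7)/3 = -4*(-7)/3 = -1/3*(-28) = 28/3)
q = 5 (q = -7 + 1*(6 + 6) = -7 + 1*12 = -7 + 12 = 5)
v(N, M) = 7 + M**2 - N (v(N, M) = 7 + (M*M - N) = 7 + (M**2 - N) = 7 + M**2 - N)
v(q, -172) - (-1)*V(17) = (7 + (-172)**2 - 1*5) - (-1)*28/3 = (7 + 29584 - 5) - 1*(-28/3) = 29586 + 28/3 = 88786/3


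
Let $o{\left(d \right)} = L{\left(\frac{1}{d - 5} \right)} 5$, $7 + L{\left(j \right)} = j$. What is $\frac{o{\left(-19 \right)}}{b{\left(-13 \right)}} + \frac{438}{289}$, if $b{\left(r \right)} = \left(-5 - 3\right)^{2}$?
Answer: $\frac{428563}{443904} \approx 0.96544$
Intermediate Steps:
$L{\left(j \right)} = -7 + j$
$o{\left(d \right)} = -35 + \frac{5}{-5 + d}$ ($o{\left(d \right)} = \left(-7 + \frac{1}{d - 5}\right) 5 = \left(-7 + \frac{1}{-5 + d}\right) 5 = -35 + \frac{5}{-5 + d}$)
$b{\left(r \right)} = 64$ ($b{\left(r \right)} = \left(-8\right)^{2} = 64$)
$\frac{o{\left(-19 \right)}}{b{\left(-13 \right)}} + \frac{438}{289} = \frac{5 \frac{1}{-5 - 19} \left(36 - -133\right)}{64} + \frac{438}{289} = \frac{5 \left(36 + 133\right)}{-24} \cdot \frac{1}{64} + 438 \cdot \frac{1}{289} = 5 \left(- \frac{1}{24}\right) 169 \cdot \frac{1}{64} + \frac{438}{289} = \left(- \frac{845}{24}\right) \frac{1}{64} + \frac{438}{289} = - \frac{845}{1536} + \frac{438}{289} = \frac{428563}{443904}$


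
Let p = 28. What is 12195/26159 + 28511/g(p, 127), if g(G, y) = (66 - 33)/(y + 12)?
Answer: 103669278046/863247 ≈ 1.2009e+5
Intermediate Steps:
g(G, y) = 33/(12 + y)
12195/26159 + 28511/g(p, 127) = 12195/26159 + 28511/((33/(12 + 127))) = 12195*(1/26159) + 28511/((33/139)) = 12195/26159 + 28511/((33*(1/139))) = 12195/26159 + 28511/(33/139) = 12195/26159 + 28511*(139/33) = 12195/26159 + 3963029/33 = 103669278046/863247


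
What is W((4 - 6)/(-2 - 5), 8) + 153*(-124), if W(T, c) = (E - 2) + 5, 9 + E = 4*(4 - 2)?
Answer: -18970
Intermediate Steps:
E = -1 (E = -9 + 4*(4 - 2) = -9 + 4*2 = -9 + 8 = -1)
W(T, c) = 2 (W(T, c) = (-1 - 2) + 5 = -3 + 5 = 2)
W((4 - 6)/(-2 - 5), 8) + 153*(-124) = 2 + 153*(-124) = 2 - 18972 = -18970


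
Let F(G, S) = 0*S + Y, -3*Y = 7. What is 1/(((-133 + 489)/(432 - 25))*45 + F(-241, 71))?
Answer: 1221/45211 ≈ 0.027007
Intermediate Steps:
Y = -7/3 (Y = -⅓*7 = -7/3 ≈ -2.3333)
F(G, S) = -7/3 (F(G, S) = 0*S - 7/3 = 0 - 7/3 = -7/3)
1/(((-133 + 489)/(432 - 25))*45 + F(-241, 71)) = 1/(((-133 + 489)/(432 - 25))*45 - 7/3) = 1/((356/407)*45 - 7/3) = 1/(16020/407 - 7/3) = 1/(45211/1221) = 1221/45211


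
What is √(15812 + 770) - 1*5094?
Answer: -5094 + √16582 ≈ -4965.2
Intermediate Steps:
√(15812 + 770) - 1*5094 = √16582 - 5094 = -5094 + √16582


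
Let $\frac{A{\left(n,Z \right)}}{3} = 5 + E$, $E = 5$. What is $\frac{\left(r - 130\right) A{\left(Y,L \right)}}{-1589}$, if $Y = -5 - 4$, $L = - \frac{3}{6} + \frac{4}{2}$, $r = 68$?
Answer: $\frac{1860}{1589} \approx 1.1705$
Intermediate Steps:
$L = \frac{3}{2}$ ($L = \left(-3\right) \frac{1}{6} + 4 \cdot \frac{1}{2} = - \frac{1}{2} + 2 = \frac{3}{2} \approx 1.5$)
$Y = -9$ ($Y = -5 - 4 = -9$)
$A{\left(n,Z \right)} = 30$ ($A{\left(n,Z \right)} = 3 \left(5 + 5\right) = 3 \cdot 10 = 30$)
$\frac{\left(r - 130\right) A{\left(Y,L \right)}}{-1589} = \frac{\left(68 - 130\right) 30}{-1589} = \left(-62\right) 30 \left(- \frac{1}{1589}\right) = \left(-1860\right) \left(- \frac{1}{1589}\right) = \frac{1860}{1589}$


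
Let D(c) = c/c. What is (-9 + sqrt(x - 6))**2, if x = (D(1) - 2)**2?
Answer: (9 - I*sqrt(5))**2 ≈ 76.0 - 40.249*I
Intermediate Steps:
D(c) = 1
x = 1 (x = (1 - 2)**2 = (-1)**2 = 1)
(-9 + sqrt(x - 6))**2 = (-9 + sqrt(1 - 6))**2 = (-9 + sqrt(-5))**2 = (-9 + I*sqrt(5))**2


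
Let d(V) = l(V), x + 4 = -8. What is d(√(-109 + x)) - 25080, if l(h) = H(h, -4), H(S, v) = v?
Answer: -25084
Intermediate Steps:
x = -12 (x = -4 - 8 = -12)
l(h) = -4
d(V) = -4
d(√(-109 + x)) - 25080 = -4 - 25080 = -25084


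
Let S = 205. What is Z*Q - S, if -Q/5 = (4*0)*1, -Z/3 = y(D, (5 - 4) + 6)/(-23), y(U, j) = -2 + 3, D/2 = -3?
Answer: -205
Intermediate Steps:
D = -6 (D = 2*(-3) = -6)
y(U, j) = 1
Z = 3/23 (Z = -3/(-23) = -3*(-1)/23 = -3*(-1/23) = 3/23 ≈ 0.13043)
Q = 0 (Q = -5*4*0 = -0 = -5*0 = 0)
Z*Q - S = (3/23)*0 - 1*205 = 0 - 205 = -205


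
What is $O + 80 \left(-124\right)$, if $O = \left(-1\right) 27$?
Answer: $-9947$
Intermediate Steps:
$O = -27$
$O + 80 \left(-124\right) = -27 + 80 \left(-124\right) = -27 - 9920 = -9947$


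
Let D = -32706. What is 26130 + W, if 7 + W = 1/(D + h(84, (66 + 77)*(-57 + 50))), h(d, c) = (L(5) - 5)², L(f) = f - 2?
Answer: 854274345/32702 ≈ 26123.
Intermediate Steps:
L(f) = -2 + f
h(d, c) = 4 (h(d, c) = ((-2 + 5) - 5)² = (3 - 5)² = (-2)² = 4)
W = -228915/32702 (W = -7 + 1/(-32706 + 4) = -7 + 1/(-32702) = -7 - 1/32702 = -228915/32702 ≈ -7.0000)
26130 + W = 26130 - 228915/32702 = 854274345/32702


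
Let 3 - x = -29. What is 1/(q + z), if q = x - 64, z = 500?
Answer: 1/468 ≈ 0.0021368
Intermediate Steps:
x = 32 (x = 3 - 1*(-29) = 3 + 29 = 32)
q = -32 (q = 32 - 64 = -32)
1/(q + z) = 1/(-32 + 500) = 1/468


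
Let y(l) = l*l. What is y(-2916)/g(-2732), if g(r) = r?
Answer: -2125764/683 ≈ -3112.4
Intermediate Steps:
y(l) = l²
y(-2916)/g(-2732) = (-2916)²/(-2732) = 8503056*(-1/2732) = -2125764/683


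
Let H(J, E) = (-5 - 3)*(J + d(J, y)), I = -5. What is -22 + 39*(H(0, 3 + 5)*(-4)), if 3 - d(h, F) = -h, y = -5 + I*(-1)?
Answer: 3722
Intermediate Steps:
y = 0 (y = -5 - 5*(-1) = -5 + 5 = 0)
d(h, F) = 3 + h (d(h, F) = 3 - (-1)*h = 3 + h)
H(J, E) = -24 - 16*J (H(J, E) = (-5 - 3)*(J + (3 + J)) = -8*(3 + 2*J) = -24 - 16*J)
-22 + 39*(H(0, 3 + 5)*(-4)) = -22 + 39*((-24 - 16*0)*(-4)) = -22 + 39*((-24 + 0)*(-4)) = -22 + 39*(-24*(-4)) = -22 + 39*96 = -22 + 3744 = 3722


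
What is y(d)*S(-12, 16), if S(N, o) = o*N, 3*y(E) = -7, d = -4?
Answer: 448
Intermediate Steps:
y(E) = -7/3 (y(E) = (1/3)*(-7) = -7/3)
S(N, o) = N*o
y(d)*S(-12, 16) = -(-28)*16 = -7/3*(-192) = 448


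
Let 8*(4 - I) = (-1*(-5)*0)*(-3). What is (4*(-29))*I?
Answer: -464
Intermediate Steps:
I = 4 (I = 4 - -1*(-5)*0*(-3)/8 = 4 - 5*0*(-3)/8 = 4 - 0*(-3) = 4 - 1/8*0 = 4 + 0 = 4)
(4*(-29))*I = (4*(-29))*4 = -116*4 = -464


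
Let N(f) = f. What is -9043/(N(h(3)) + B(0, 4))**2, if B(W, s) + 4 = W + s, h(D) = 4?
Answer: -9043/16 ≈ -565.19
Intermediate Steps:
B(W, s) = -4 + W + s (B(W, s) = -4 + (W + s) = -4 + W + s)
-9043/(N(h(3)) + B(0, 4))**2 = -9043/(4 + (-4 + 0 + 4))**2 = -9043/(4 + 0)**2 = -9043/(4**2) = -9043/16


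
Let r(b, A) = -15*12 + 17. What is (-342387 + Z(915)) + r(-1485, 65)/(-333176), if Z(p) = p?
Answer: -113770274909/333176 ≈ -3.4147e+5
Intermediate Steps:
r(b, A) = -163 (r(b, A) = -180 + 17 = -163)
(-342387 + Z(915)) + r(-1485, 65)/(-333176) = (-342387 + 915) - 163/(-333176) = -341472 - 163*(-1/333176) = -341472 + 163/333176 = -113770274909/333176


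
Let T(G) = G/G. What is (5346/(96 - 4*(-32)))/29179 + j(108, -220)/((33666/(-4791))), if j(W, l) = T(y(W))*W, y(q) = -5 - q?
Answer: -281814925221/18337017328 ≈ -15.369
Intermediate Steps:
T(G) = 1
j(W, l) = W (j(W, l) = 1*W = W)
(5346/(96 - 4*(-32)))/29179 + j(108, -220)/((33666/(-4791))) = (5346/(96 - 4*(-32)))/29179 + 108/((33666/(-4791))) = (5346/(96 + 128))*(1/29179) + 108/((33666*(-1/4791))) = (5346/224)*(1/29179) + 108/(-11222/1597) = (5346*(1/224))*(1/29179) + 108*(-1597/11222) = (2673/112)*(1/29179) - 86238/5611 = 2673/3268048 - 86238/5611 = -281814925221/18337017328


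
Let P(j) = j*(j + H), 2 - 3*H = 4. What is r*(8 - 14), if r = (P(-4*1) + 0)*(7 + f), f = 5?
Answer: -1344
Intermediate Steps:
H = -⅔ (H = ⅔ - ⅓*4 = ⅔ - 4/3 = -⅔ ≈ -0.66667)
P(j) = j*(-⅔ + j) (P(j) = j*(j - ⅔) = j*(-⅔ + j))
r = 224 (r = ((-4*1)*(-2 + 3*(-4*1))/3 + 0)*(7 + 5) = ((⅓)*(-4)*(-2 + 3*(-4)) + 0)*12 = ((⅓)*(-4)*(-2 - 12) + 0)*12 = ((⅓)*(-4)*(-14) + 0)*12 = (56/3 + 0)*12 = (56/3)*12 = 224)
r*(8 - 14) = 224*(8 - 14) = 224*(-6) = -1344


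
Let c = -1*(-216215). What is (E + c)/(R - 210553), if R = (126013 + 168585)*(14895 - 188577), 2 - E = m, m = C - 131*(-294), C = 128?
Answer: -177575/51166580389 ≈ -3.4705e-6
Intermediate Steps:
c = 216215
m = 38642 (m = 128 - 131*(-294) = 128 + 38514 = 38642)
E = -38640 (E = 2 - 1*38642 = 2 - 38642 = -38640)
R = -51166369836 (R = 294598*(-173682) = -51166369836)
(E + c)/(R - 210553) = (-38640 + 216215)/(-51166369836 - 210553) = 177575/(-51166580389) = 177575*(-1/51166580389) = -177575/51166580389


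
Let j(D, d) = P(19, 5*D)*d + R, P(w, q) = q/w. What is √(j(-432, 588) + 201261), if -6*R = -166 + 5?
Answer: √1747201962/114 ≈ 366.66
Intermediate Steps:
R = 161/6 (R = -(-166 + 5)/6 = -⅙*(-161) = 161/6 ≈ 26.833)
j(D, d) = 161/6 + 5*D*d/19 (j(D, d) = ((5*D)/19)*d + 161/6 = ((5*D)*(1/19))*d + 161/6 = (5*D/19)*d + 161/6 = 5*D*d/19 + 161/6 = 161/6 + 5*D*d/19)
√(j(-432, 588) + 201261) = √((161/6 + (5/19)*(-432)*588) + 201261) = √((161/6 - 1270080/19) + 201261) = √(-7617421/114 + 201261) = √(15326333/114) = √1747201962/114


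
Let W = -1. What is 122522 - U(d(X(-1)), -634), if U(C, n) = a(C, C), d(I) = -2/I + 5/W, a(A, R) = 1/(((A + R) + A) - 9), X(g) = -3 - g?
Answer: 2572963/21 ≈ 1.2252e+5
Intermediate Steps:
a(A, R) = 1/(-9 + R + 2*A) (a(A, R) = 1/((R + 2*A) - 9) = 1/(-9 + R + 2*A))
d(I) = -5 - 2/I (d(I) = -2/I + 5/(-1) = -2/I + 5*(-1) = -2/I - 5 = -5 - 2/I)
U(C, n) = 1/(-9 + 3*C) (U(C, n) = 1/(-9 + C + 2*C) = 1/(-9 + 3*C))
122522 - U(d(X(-1)), -634) = 122522 - 1/(3*(-3 + (-5 - 2/(-3 - 1*(-1))))) = 122522 - 1/(3*(-3 + (-5 - 2/(-3 + 1)))) = 122522 - 1/(3*(-3 + (-5 - 2/(-2)))) = 122522 - 1/(3*(-3 + (-5 - 2*(-1/2)))) = 122522 - 1/(3*(-3 + (-5 + 1))) = 122522 - 1/(3*(-3 - 4)) = 122522 - 1/(3*(-7)) = 122522 - (-1)/(3*7) = 122522 - 1*(-1/21) = 122522 + 1/21 = 2572963/21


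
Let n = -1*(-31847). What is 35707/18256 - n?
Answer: -83051875/2608 ≈ -31845.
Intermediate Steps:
n = 31847
35707/18256 - n = 35707/18256 - 1*31847 = 35707*(1/18256) - 31847 = 5101/2608 - 31847 = -83051875/2608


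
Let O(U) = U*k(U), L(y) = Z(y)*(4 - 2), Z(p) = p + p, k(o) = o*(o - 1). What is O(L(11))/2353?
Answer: 83248/2353 ≈ 35.380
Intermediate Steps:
k(o) = o*(-1 + o)
Z(p) = 2*p
L(y) = 4*y (L(y) = (2*y)*(4 - 2) = (2*y)*2 = 4*y)
O(U) = U²*(-1 + U) (O(U) = U*(U*(-1 + U)) = U²*(-1 + U))
O(L(11))/2353 = ((4*11)²*(-1 + 4*11))/2353 = (44²*(-1 + 44))*(1/2353) = (1936*43)*(1/2353) = 83248*(1/2353) = 83248/2353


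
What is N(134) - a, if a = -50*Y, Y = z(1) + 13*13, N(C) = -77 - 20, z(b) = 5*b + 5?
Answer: 8853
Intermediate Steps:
z(b) = 5 + 5*b
N(C) = -97
Y = 179 (Y = (5 + 5*1) + 13*13 = (5 + 5) + 169 = 10 + 169 = 179)
a = -8950 (a = -50*179 = -8950)
N(134) - a = -97 - 1*(-8950) = -97 + 8950 = 8853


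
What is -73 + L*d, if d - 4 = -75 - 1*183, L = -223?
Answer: 56569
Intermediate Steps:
d = -254 (d = 4 + (-75 - 1*183) = 4 + (-75 - 183) = 4 - 258 = -254)
-73 + L*d = -73 - 223*(-254) = -73 + 56642 = 56569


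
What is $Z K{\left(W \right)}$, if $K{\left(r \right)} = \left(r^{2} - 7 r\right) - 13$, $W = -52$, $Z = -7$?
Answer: $-21385$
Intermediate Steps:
$K{\left(r \right)} = -13 + r^{2} - 7 r$
$Z K{\left(W \right)} = - 7 \left(-13 + \left(-52\right)^{2} - -364\right) = - 7 \left(-13 + 2704 + 364\right) = \left(-7\right) 3055 = -21385$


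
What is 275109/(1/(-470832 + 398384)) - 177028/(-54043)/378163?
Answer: -407333081794064110460/20437063009 ≈ -1.9931e+10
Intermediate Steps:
275109/(1/(-470832 + 398384)) - 177028/(-54043)/378163 = 275109/(1/(-72448)) - 177028*(-1/54043)*(1/378163) = 275109/(-1/72448) + (177028/54043)*(1/378163) = 275109*(-72448) + 177028/20437063009 = -19931096832 + 177028/20437063009 = -407333081794064110460/20437063009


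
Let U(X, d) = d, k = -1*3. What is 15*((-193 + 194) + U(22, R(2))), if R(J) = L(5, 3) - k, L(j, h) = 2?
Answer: 90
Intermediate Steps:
k = -3
R(J) = 5 (R(J) = 2 - 1*(-3) = 2 + 3 = 5)
15*((-193 + 194) + U(22, R(2))) = 15*((-193 + 194) + 5) = 15*(1 + 5) = 15*6 = 90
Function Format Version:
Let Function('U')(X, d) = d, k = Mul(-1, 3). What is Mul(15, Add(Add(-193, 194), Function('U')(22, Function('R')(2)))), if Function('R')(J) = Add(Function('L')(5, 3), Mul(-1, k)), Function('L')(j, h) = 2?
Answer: 90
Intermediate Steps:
k = -3
Function('R')(J) = 5 (Function('R')(J) = Add(2, Mul(-1, -3)) = Add(2, 3) = 5)
Mul(15, Add(Add(-193, 194), Function('U')(22, Function('R')(2)))) = Mul(15, Add(Add(-193, 194), 5)) = Mul(15, Add(1, 5)) = Mul(15, 6) = 90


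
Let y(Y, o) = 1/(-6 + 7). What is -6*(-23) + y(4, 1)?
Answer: 139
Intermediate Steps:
y(Y, o) = 1 (y(Y, o) = 1/1 = 1)
-6*(-23) + y(4, 1) = -6*(-23) + 1 = 138 + 1 = 139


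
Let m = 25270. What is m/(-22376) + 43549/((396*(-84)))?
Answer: -20625383/8458128 ≈ -2.4385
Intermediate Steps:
m/(-22376) + 43549/((396*(-84))) = 25270/(-22376) + 43549/((396*(-84))) = 25270*(-1/22376) + 43549/(-33264) = -12635/11188 + 43549*(-1/33264) = -12635/11188 - 3959/3024 = -20625383/8458128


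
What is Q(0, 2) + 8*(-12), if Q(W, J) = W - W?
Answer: -96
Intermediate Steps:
Q(W, J) = 0
Q(0, 2) + 8*(-12) = 0 + 8*(-12) = 0 - 96 = -96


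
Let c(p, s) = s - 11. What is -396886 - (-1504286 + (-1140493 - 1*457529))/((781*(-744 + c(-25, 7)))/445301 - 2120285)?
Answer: -374727495725028786/944165614973 ≈ -3.9689e+5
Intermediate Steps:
c(p, s) = -11 + s
-396886 - (-1504286 + (-1140493 - 1*457529))/((781*(-744 + c(-25, 7)))/445301 - 2120285) = -396886 - (-1504286 + (-1140493 - 1*457529))/((781*(-744 + (-11 + 7)))/445301 - 2120285) = -396886 - (-1504286 + (-1140493 - 457529))/((781*(-744 - 4))*(1/445301) - 2120285) = -396886 - (-1504286 - 1598022)/((781*(-748))*(1/445301) - 2120285) = -396886 - (-3102308)/(-584188*1/445301 - 2120285) = -396886 - (-3102308)/(-584188/445301 - 2120285) = -396886 - (-3102308)/(-944165614973/445301) = -396886 - (-3102308)*(-445301)/944165614973 = -396886 - 1*1381460854708/944165614973 = -396886 - 1381460854708/944165614973 = -374727495725028786/944165614973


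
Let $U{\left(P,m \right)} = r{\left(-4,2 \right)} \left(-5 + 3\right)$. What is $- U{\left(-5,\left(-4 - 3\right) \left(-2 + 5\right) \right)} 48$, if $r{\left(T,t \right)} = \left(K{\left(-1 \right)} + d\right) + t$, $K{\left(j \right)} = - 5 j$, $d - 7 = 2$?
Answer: $1536$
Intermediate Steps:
$d = 9$ ($d = 7 + 2 = 9$)
$r{\left(T,t \right)} = 14 + t$ ($r{\left(T,t \right)} = \left(\left(-5\right) \left(-1\right) + 9\right) + t = \left(5 + 9\right) + t = 14 + t$)
$U{\left(P,m \right)} = -32$ ($U{\left(P,m \right)} = \left(14 + 2\right) \left(-5 + 3\right) = 16 \left(-2\right) = -32$)
$- U{\left(-5,\left(-4 - 3\right) \left(-2 + 5\right) \right)} 48 = \left(-1\right) \left(-32\right) 48 = 32 \cdot 48 = 1536$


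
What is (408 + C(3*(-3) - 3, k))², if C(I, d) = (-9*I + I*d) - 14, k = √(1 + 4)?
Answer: 252724 - 12048*√5 ≈ 2.2578e+5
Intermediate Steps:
k = √5 ≈ 2.2361
C(I, d) = -14 - 9*I + I*d
(408 + C(3*(-3) - 3, k))² = (408 + (-14 - 9*(3*(-3) - 3) + (3*(-3) - 3)*√5))² = (408 + (-14 - 9*(-9 - 3) + (-9 - 3)*√5))² = (408 + (-14 - 9*(-12) - 12*√5))² = (408 + (-14 + 108 - 12*√5))² = (408 + (94 - 12*√5))² = (502 - 12*√5)²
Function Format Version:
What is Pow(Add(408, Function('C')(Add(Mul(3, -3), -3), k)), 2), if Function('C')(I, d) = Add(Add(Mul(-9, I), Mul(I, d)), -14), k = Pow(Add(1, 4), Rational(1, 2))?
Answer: Add(252724, Mul(-12048, Pow(5, Rational(1, 2)))) ≈ 2.2578e+5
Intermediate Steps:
k = Pow(5, Rational(1, 2)) ≈ 2.2361
Function('C')(I, d) = Add(-14, Mul(-9, I), Mul(I, d))
Pow(Add(408, Function('C')(Add(Mul(3, -3), -3), k)), 2) = Pow(Add(408, Add(-14, Mul(-9, Add(Mul(3, -3), -3)), Mul(Add(Mul(3, -3), -3), Pow(5, Rational(1, 2))))), 2) = Pow(Add(408, Add(-14, Mul(-9, Add(-9, -3)), Mul(Add(-9, -3), Pow(5, Rational(1, 2))))), 2) = Pow(Add(408, Add(-14, Mul(-9, -12), Mul(-12, Pow(5, Rational(1, 2))))), 2) = Pow(Add(408, Add(-14, 108, Mul(-12, Pow(5, Rational(1, 2))))), 2) = Pow(Add(408, Add(94, Mul(-12, Pow(5, Rational(1, 2))))), 2) = Pow(Add(502, Mul(-12, Pow(5, Rational(1, 2)))), 2)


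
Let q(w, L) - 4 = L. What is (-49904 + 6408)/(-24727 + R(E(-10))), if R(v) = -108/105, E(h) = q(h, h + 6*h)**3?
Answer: 1522360/865481 ≈ 1.7590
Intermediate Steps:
q(w, L) = 4 + L
E(h) = (4 + 7*h)**3 (E(h) = (4 + (h + 6*h))**3 = (4 + 7*h)**3)
R(v) = -36/35 (R(v) = -108*1/105 = -36/35)
(-49904 + 6408)/(-24727 + R(E(-10))) = (-49904 + 6408)/(-24727 - 36/35) = -43496/(-865481/35) = -43496*(-35/865481) = 1522360/865481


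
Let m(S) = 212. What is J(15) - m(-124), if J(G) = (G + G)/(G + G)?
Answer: -211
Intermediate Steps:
J(G) = 1 (J(G) = (2*G)/((2*G)) = (2*G)*(1/(2*G)) = 1)
J(15) - m(-124) = 1 - 1*212 = 1 - 212 = -211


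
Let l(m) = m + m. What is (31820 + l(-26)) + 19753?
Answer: 51521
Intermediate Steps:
l(m) = 2*m
(31820 + l(-26)) + 19753 = (31820 + 2*(-26)) + 19753 = (31820 - 52) + 19753 = 31768 + 19753 = 51521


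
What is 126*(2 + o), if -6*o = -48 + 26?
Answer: 714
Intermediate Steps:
o = 11/3 (o = -(-48 + 26)/6 = -⅙*(-22) = 11/3 ≈ 3.6667)
126*(2 + o) = 126*(2 + 11/3) = 126*(17/3) = 714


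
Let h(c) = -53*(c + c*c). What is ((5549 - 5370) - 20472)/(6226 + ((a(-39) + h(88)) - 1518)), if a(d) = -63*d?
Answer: 20293/407931 ≈ 0.049746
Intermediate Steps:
h(c) = -53*c - 53*c² (h(c) = -53*(c + c²) = -53*c - 53*c²)
((5549 - 5370) - 20472)/(6226 + ((a(-39) + h(88)) - 1518)) = ((5549 - 5370) - 20472)/(6226 + ((-63*(-39) - 53*88*(1 + 88)) - 1518)) = (179 - 20472)/(6226 + ((2457 - 53*88*89) - 1518)) = -20293/(6226 + ((2457 - 415096) - 1518)) = -20293/(6226 + (-412639 - 1518)) = -20293/(6226 - 414157) = -20293/(-407931) = -20293*(-1/407931) = 20293/407931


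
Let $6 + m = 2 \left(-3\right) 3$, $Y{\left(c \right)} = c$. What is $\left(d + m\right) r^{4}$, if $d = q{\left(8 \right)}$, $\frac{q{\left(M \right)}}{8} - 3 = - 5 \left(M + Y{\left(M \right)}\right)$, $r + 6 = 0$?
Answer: $-829440$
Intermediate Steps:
$r = -6$ ($r = -6 + 0 = -6$)
$m = -24$ ($m = -6 + 2 \left(-3\right) 3 = -6 - 18 = -24$)
$q{\left(M \right)} = 24 - 80 M$ ($q{\left(M \right)} = 24 + 8 \left(- 5 \left(M + M\right)\right) = 24 + 8 \left(- 5 \cdot 2 M\right) = 24 + 8 \left(- 10 M\right) = 24 - 80 M$)
$d = -616$ ($d = 24 - 640 = -616$)
$\left(d + m\right) r^{4} = \left(-616 - 24\right) \left(-6\right)^{4} = \left(-640\right) 1296 = -829440$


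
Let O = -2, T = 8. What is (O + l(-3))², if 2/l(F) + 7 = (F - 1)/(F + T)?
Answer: 7744/1521 ≈ 5.0914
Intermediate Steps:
l(F) = 2/(-7 + (-1 + F)/(8 + F)) (l(F) = 2/(-7 + (F - 1)/(F + 8)) = 2/(-7 + (-1 + F)/(8 + F)))
(O + l(-3))² = (-2 + 2*(-8 - 1*(-3))/(3*(19 + 2*(-3))))² = (-2 + 2*(-8 + 3)/(3*(19 - 6)))² = (-2 + (⅔)*(-5)/13)² = (-2 + (⅔)*(1/13)*(-5))² = (-2 - 10/39)² = (-88/39)² = 7744/1521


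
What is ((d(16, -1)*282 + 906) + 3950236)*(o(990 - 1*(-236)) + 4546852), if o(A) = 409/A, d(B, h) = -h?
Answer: 11013489899939232/613 ≈ 1.7967e+13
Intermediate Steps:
((d(16, -1)*282 + 906) + 3950236)*(o(990 - 1*(-236)) + 4546852) = ((-1*(-1)*282 + 906) + 3950236)*(409/(990 - 1*(-236)) + 4546852) = ((1*282 + 906) + 3950236)*(409/(990 + 236) + 4546852) = ((282 + 906) + 3950236)*(409/1226 + 4546852) = (1188 + 3950236)*(409*(1/1226) + 4546852) = 3951424*(409/1226 + 4546852) = 3951424*(5574440961/1226) = 11013489899939232/613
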